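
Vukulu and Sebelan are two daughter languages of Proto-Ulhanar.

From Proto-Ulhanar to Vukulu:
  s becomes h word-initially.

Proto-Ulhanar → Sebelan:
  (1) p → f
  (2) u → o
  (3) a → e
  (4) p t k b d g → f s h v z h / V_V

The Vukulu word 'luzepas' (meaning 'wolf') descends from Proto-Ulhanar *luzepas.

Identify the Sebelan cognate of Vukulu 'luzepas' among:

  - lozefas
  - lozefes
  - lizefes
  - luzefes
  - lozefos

lozefes

Sebelan: start from *luzepas.
  rule 1 (unconditioned shift): luzepas → luzefas
  rule 2 (vowel merger): luzefas → lozefas
  rule 3 (vowel merger): lozefas → lozefes
  rule 4: no change — lozefes
  ⇒ Sebelan lozefes
Only 'lozefes' matches the regular Sebelan development of *luzepas.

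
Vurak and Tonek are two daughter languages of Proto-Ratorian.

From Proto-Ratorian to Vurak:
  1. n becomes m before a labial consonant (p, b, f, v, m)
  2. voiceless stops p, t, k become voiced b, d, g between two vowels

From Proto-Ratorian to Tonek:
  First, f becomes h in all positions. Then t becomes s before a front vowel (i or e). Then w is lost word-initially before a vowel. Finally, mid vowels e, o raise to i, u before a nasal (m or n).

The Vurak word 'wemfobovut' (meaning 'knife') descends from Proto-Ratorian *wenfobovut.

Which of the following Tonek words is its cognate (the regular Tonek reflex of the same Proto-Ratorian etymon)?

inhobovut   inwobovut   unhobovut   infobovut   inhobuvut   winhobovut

inhobovut

Tonek: *wenfobovut > wenhobovut > enhobovut > inhobovut  (by unconditioned shift, glide loss, pre-nasal raising)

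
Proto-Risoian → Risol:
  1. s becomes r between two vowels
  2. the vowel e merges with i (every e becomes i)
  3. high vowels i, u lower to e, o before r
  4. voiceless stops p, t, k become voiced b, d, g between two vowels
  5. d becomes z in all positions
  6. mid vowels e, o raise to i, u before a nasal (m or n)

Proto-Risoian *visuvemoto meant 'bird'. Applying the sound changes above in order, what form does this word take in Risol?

Risol: *visuvemoto
  visuvemoto → viruvemoto   [rhotacism]
  viruvemoto → viruvimoto   [vowel merger]
  viruvimoto → veruvimoto   [pre-rhotic lowering]
  veruvimoto → veruvimodo   [intervocalic voicing]
  veruvimodo → veruvimozo   [unconditioned shift]
  veruvimozo (rule 6 does not apply)
  giving Risol veruvimozo.

veruvimozo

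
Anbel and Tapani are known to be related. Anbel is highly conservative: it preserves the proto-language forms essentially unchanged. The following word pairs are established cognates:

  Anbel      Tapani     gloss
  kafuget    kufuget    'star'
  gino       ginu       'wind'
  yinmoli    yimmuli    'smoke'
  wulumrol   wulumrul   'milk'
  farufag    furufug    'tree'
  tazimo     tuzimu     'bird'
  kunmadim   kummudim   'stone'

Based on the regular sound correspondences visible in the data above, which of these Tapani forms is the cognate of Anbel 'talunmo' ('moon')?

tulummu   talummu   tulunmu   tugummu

farufag ~ furufug, tazimo ~ tuzimu — Anbel a corresponds to Tapani u after a consonant, before a consonant other than r, m, n, p, b, f, v.
yinmoli ~ yimmuli, kunmadim ~ kummudim — Anbel n corresponds to Tapani m after a vowel, before a nasal.
gino ~ ginu, tazimo ~ tuzimu — Anbel o corresponds to Tapani u word-finally.
Applying these to Anbel 'talunmo':
  talunmo → tulunmo   (a→u after a consonant, before a consonant other than r, m, n, p, b, f, v)
  tulunmo → tulummo   (n→m after a vowel, before a nasal)
  tulummo → tulummu   (o→u word-finally)
So the Tapani cognate is 'tulummu'.

tulummu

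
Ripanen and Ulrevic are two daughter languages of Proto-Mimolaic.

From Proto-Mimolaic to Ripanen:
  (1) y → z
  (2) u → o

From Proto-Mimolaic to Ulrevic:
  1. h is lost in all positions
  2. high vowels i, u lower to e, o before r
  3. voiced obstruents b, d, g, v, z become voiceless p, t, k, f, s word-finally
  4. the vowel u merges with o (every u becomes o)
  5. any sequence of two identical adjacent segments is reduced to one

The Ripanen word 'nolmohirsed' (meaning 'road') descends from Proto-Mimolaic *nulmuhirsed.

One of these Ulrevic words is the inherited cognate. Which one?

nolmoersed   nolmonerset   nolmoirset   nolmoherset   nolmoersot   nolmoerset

nolmoerset

Ulrevic: *nulmuhirsed > nulmuirsed > nulmuersed > nulmuerset > nolmoerset  (by h-loss, pre-rhotic lowering, final devoicing, vowel merger)
Only 'nolmoerset' matches the regular Ulrevic development of *nulmuhirsed.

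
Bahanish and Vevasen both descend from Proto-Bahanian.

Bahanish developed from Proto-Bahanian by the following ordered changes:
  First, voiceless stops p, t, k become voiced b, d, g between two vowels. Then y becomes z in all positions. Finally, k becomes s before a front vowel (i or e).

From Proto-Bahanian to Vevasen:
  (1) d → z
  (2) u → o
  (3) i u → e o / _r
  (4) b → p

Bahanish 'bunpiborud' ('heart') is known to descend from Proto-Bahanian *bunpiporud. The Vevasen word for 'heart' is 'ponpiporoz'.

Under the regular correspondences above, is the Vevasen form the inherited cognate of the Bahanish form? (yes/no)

yes

Derive the expected Vevasen reflex of *bunpiporud:
Vevasen: *bunpiporud > bunpiporuz > bonpiporoz > ponpiporoz  (by unconditioned shift, vowel merger, unconditioned shift)
Vevasen 'ponpiporoz' matches the regular reflex exactly, so the pair is cognate.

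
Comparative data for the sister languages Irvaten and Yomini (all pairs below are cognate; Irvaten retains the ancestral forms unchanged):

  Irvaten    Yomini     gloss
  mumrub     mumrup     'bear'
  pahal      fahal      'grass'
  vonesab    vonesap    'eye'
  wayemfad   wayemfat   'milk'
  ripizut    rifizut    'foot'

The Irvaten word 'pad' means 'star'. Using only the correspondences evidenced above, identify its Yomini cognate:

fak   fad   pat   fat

fat

pahal ~ fahal — Irvaten p corresponds to Yomini f word-initially before a back vowel.
wayemfad ~ wayemfat — Irvaten d corresponds to Yomini t word-finally.
Applying these to Irvaten 'pad':
  pad → fad   (p→f word-initially before a back vowel)
  fad → fat   (d→t word-finally)
So the Yomini cognate is 'fat'.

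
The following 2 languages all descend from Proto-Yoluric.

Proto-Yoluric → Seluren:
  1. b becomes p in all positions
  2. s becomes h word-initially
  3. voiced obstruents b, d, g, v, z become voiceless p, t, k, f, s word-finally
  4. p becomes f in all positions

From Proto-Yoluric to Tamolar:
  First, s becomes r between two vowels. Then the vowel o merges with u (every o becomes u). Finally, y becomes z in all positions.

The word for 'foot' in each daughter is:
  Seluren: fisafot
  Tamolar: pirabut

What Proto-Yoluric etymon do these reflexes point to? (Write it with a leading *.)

Position 5: Seluren has f, Tamolar has b. Tamolar preserves b here (none of its changes turn any other segment into b), so the proto-segment is *b.
Position 6: Seluren has o, Tamolar has u. Seluren preserves o here (none of its changes turn any other segment into o), so the proto-segment is *o.
Continuing position by position gives *pisabot; check it forward:
Seluren: *pisabot > pisapot > fisafot  (by unconditioned shift, unconditioned shift)
Tamolar: *pisabot
  pisabot → pirabot   [rhotacism]
  pirabot → pirabut   [vowel merger]
  pirabut (rule 3 does not apply)
  giving Tamolar pirabut.
Only *pisabot yields all of Seluren fisafot, Tamolar pirabut.

*pisabot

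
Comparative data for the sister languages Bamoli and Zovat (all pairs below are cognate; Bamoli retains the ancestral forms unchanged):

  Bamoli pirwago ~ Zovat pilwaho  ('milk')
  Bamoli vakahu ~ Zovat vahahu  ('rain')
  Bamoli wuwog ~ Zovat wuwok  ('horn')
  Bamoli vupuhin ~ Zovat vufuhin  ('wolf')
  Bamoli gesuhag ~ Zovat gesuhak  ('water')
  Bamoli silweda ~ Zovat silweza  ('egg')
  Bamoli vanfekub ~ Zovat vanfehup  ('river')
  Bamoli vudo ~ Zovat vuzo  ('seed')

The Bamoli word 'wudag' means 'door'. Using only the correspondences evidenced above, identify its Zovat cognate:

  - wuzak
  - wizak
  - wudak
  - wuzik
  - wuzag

silweda ~ silweza — Bamoli d corresponds to Zovat z between vowels (before a back vowel).
wuwog ~ wuwok, gesuhag ~ gesuhak — Bamoli g corresponds to Zovat k word-finally.
Applying these to Bamoli 'wudag':
  wudag → wuzag   (d→z between vowels (before a back vowel))
  wuzag → wuzak   (g→k word-finally)
So the Zovat cognate is 'wuzak'.

wuzak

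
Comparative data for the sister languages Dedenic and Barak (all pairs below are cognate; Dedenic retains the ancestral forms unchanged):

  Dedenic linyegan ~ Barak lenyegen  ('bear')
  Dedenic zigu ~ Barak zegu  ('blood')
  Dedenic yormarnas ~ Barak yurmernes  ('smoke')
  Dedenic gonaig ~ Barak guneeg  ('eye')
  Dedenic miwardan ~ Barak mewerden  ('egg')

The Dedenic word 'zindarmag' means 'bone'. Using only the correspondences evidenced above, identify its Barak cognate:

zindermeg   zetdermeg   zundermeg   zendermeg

linyegan ~ lenyegen — Dedenic i corresponds to Barak e after a consonant, before a nasal.
yormarnas ~ yurmernes, miwardan ~ mewerden — Dedenic a corresponds to Barak e after a consonant, before r.
yormarnas ~ yurmernes — Dedenic a corresponds to Barak e after a consonant, before a consonant other than r, m, n, p, b, f, v.
Applying these to Dedenic 'zindarmag':
  zindarmag → zendarmag   (i→e after a consonant, before a nasal)
  zendarmag → zendermag   (a→e after a consonant, before r)
  zendermag → zendermeg   (a→e after a consonant, before a consonant other than r, m, n, p, b, f, v)
So the Barak cognate is 'zendermeg'.

zendermeg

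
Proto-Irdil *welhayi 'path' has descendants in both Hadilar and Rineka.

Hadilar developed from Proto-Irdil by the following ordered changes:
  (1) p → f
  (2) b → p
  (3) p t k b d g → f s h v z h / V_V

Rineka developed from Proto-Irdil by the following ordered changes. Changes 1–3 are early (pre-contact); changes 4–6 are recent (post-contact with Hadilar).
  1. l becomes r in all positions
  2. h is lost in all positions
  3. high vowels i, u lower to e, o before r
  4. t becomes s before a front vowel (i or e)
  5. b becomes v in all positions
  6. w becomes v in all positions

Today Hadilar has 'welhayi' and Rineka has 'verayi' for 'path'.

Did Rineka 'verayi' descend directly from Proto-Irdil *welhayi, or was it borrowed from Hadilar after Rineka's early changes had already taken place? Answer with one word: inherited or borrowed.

inherited

If inherited, *welhayi would pass through all of Rineka's changes:
Rineka: *welhayi
  welhayi → werhayi   [unconditioned shift]
  werhayi → werayi   [h-loss]
  werayi (rule 3 does not apply)
  werayi (rule 4 does not apply)
  werayi (rule 5 does not apply)
  werayi → verayi   [unconditioned shift]
  giving Rineka verayi.
If borrowed from Hadilar 'welhayi' after the early changes, it would undergo only the recent ones:
  rule 4 (palatalisation): no change (welhayi)
  rule 5 (unconditioned shift): no change (welhayi)
  rule 6 (unconditioned shift): welhayi → velhayi
  ⇒ as a loan: velhayi
Rineka 'verayi' matches the inherited outcome exactly, so it is an inherited cognate, not a loan.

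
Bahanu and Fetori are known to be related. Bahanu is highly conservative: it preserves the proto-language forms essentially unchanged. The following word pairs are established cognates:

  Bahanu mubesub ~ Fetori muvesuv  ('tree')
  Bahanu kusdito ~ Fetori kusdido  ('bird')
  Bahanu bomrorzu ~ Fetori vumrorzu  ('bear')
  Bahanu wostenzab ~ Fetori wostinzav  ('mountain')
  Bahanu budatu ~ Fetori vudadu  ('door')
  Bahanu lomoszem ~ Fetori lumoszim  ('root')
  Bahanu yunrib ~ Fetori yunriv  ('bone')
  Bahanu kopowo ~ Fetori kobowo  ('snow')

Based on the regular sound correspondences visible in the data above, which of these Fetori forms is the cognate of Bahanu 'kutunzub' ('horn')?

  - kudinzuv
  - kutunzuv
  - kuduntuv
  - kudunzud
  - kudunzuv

kudunzuv

budatu ~ vudadu — Bahanu t corresponds to Fetori d between vowels (before a back vowel).
mubesub ~ muvesuv, wostenzab ~ wostinzav — Bahanu b corresponds to Fetori v word-finally.
Applying these to Bahanu 'kutunzub':
  kutunzub → kudunzub   (t→d between vowels (before a back vowel))
  kudunzub → kudunzuv   (b→v word-finally)
So the Fetori cognate is 'kudunzuv'.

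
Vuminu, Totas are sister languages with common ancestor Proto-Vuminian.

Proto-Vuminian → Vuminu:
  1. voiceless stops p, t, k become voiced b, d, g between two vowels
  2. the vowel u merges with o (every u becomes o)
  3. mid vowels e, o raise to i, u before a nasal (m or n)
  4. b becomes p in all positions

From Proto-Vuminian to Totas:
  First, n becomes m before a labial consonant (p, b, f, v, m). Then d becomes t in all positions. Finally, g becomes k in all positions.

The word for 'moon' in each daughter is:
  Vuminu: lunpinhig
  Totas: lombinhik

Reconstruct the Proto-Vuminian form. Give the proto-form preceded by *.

Position 9: Vuminu has g, Totas has k. Taking the neighbouring segments as reconstructed: Vuminu g can only go back to *g; Totas k could go back to *k or *g — the one source consistent with every daughter is *g.
Position 3: Vuminu has n, Totas has m. Vuminu preserves n here (none of its changes turn any other segment into n), so the proto-segment is *n.
Position 2: Vuminu has u, Totas has o. Totas preserves o here (none of its changes turn any other segment into o), so the proto-segment is *o.
This points to *lonbinhig. Verify forward in each daughter:
Vuminu: *lonbinhig
  lonbinhig (rule 1 does not apply)
  lonbinhig (rule 2 does not apply)
  lonbinhig → lunbinhig   [pre-nasal raising]
  lunbinhig → lunpinhig   [unconditioned shift]
  giving Vuminu lunpinhig.
Totas: start from *lonbinhig.
  rule 1 (nasal place assimilation): lonbinhig → lombinhig
  rule 2: no change — lombinhig
  rule 3 (unconditioned shift): lombinhig → lombinhik
  ⇒ Totas lombinhik
*lonbinhig is the unique common source.

*lonbinhig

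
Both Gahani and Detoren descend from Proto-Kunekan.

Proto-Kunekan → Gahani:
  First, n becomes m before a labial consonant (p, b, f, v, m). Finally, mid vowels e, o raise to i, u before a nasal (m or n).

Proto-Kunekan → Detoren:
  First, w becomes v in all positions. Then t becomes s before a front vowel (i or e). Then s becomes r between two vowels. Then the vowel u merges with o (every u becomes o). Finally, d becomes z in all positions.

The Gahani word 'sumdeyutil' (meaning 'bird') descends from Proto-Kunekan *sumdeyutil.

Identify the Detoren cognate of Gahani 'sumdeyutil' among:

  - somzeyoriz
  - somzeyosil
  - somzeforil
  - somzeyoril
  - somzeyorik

somzeyoril

Detoren: start from *sumdeyutil.
  rule 1: no change — sumdeyutil
  rule 2 (palatalisation): sumdeyutil → sumdeyusil
  rule 3 (rhotacism): sumdeyusil → sumdeyuril
  rule 4 (vowel merger): sumdeyuril → somdeyoril
  rule 5 (unconditioned shift): somdeyoril → somzeyoril
  ⇒ Detoren somzeyoril
Among the options, 'somzeyoril' alone shows every Detoren change applied in order.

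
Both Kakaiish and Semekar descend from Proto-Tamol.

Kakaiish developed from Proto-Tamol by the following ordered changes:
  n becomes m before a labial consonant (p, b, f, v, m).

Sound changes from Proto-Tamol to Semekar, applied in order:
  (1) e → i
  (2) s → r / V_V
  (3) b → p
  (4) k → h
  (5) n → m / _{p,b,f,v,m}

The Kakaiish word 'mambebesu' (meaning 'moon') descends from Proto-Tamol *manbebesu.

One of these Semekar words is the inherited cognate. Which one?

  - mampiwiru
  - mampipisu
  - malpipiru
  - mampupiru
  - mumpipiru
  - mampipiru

Semekar: start from *manbebesu.
  rule 1 (vowel merger): manbebesu → manbibisu
  rule 2 (rhotacism): manbibisu → manbibiru
  rule 3 (unconditioned shift): manbibiru → manpipiru
  rule 4: no change — manpipiru
  rule 5 (nasal place assimilation): manpipiru → mampipiru
  ⇒ Semekar mampipiru
The other candidates each miss or misapply at least one Semekar change.

mampipiru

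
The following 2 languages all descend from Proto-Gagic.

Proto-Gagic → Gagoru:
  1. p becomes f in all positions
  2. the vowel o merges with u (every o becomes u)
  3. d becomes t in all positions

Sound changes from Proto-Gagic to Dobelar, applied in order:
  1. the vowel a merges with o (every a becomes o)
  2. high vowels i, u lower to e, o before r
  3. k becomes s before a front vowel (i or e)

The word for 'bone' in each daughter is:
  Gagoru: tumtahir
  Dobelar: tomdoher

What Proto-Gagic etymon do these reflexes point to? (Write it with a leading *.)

Position 2: Gagoru has u, Dobelar has o. Taking the neighbouring segments as reconstructed: Gagoru u could go back to *o or *u; Dobelar o could go back to *a or *o — the one source consistent with every daughter is *o.
Position 7: Gagoru has i, Dobelar has e. Gagoru preserves i here (none of its changes turn any other segment into i), so the proto-segment is *i.
Position 4: Gagoru has t, Dobelar has d. Dobelar preserves d here (none of its changes turn any other segment into d), so the proto-segment is *d.
This points to *tomdahir. Verify forward in each daughter:
Gagoru: *tomdahir
  tomdahir (rule 1 does not apply)
  tomdahir → tumdahir   [vowel merger]
  tumdahir → tumtahir   [unconditioned shift]
  giving Gagoru tumtahir.
Dobelar: *tomdahir
  tomdahir → tomdohir   [vowel merger]
  tomdohir → tomdoher   [pre-rhotic lowering]
  tomdoher (rule 3 does not apply)
  giving Dobelar tomdoher.
No other proto-form is consistent with every reflex, so the reconstruction is *tomdahir.

*tomdahir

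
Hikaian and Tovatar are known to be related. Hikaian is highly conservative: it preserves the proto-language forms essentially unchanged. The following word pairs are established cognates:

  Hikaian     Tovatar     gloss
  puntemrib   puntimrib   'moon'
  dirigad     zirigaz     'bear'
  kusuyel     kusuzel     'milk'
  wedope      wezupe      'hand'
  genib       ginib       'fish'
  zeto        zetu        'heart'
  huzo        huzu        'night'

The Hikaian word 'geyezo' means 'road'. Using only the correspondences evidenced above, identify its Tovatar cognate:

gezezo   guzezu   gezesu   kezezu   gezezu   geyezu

gezezu

kusuyel ~ kusuzel — Hikaian y corresponds to Tovatar z between vowels (before a front vowel).
zeto ~ zetu, huzo ~ huzu — Hikaian o corresponds to Tovatar u word-finally.
Applying these to Hikaian 'geyezo':
  geyezo → gezezo   (y→z between vowels (before a front vowel))
  gezezo → gezezu   (o→u word-finally)
So the Tovatar cognate is 'gezezu'.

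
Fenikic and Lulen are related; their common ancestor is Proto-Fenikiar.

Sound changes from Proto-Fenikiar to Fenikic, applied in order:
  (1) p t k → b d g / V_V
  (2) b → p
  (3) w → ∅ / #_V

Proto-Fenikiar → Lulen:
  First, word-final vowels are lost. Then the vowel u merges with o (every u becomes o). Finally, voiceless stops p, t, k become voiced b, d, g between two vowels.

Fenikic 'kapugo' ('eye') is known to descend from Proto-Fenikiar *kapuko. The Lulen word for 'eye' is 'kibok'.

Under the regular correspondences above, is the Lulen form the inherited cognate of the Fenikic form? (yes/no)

no

Derive the expected Lulen reflex of *kapuko:
Lulen: start from *kapuko.
  rule 1 (apocope): kapuko → kapuk
  rule 2 (vowel merger): kapuk → kapok
  rule 3 (intervocalic voicing): kapok → kabok
  ⇒ Lulen kabok
The regular Lulen reflex would be 'kabok', but the attested form is 'kibok'. The correspondence is irregular, so they are not cognates (the Lulen form has a different source).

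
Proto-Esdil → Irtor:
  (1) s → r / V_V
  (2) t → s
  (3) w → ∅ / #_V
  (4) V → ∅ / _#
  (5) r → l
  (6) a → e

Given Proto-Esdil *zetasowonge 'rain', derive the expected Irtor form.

zeselowong

Irtor: *zetasowonge > zetarowonge > zesarowonge > zesarowong > zesalowong > zeselowong  (by rhotacism, unconditioned shift, apocope, unconditioned shift, vowel merger)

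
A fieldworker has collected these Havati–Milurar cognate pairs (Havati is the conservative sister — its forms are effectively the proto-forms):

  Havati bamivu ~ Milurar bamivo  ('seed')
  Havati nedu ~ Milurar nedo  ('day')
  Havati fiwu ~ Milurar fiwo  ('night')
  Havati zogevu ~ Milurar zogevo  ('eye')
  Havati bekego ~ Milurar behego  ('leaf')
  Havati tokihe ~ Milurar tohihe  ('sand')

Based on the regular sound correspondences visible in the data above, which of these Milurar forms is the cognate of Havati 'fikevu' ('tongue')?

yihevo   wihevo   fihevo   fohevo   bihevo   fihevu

fihevo

bekego ~ behego — Havati k corresponds to Milurar h between vowels (before a front vowel).
bamivu ~ bamivo, nedu ~ nedo — Havati u corresponds to Milurar o word-finally.
Applying these to Havati 'fikevu':
  fikevu → fihevu   (k→h between vowels (before a front vowel))
  fihevu → fihevo   (u→o word-finally)
So the Milurar cognate is 'fihevo'.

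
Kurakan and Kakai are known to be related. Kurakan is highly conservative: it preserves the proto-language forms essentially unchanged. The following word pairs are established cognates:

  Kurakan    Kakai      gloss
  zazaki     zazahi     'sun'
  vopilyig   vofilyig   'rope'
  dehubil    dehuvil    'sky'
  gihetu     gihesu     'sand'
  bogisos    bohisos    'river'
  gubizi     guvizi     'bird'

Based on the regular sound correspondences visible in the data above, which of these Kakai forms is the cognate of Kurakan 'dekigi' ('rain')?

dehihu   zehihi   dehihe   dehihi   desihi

dehihi

zazaki ~ zazahi — Kurakan k corresponds to Kakai h between vowels (before a front vowel).
bogisos ~ bohisos — Kurakan g corresponds to Kakai h between vowels (before a front vowel).
Applying these to Kurakan 'dekigi':
  dekigi → dehigi   (k→h between vowels (before a front vowel))
  dehigi → dehihi   (g→h between vowels (before a front vowel))
So the Kakai cognate is 'dehihi'.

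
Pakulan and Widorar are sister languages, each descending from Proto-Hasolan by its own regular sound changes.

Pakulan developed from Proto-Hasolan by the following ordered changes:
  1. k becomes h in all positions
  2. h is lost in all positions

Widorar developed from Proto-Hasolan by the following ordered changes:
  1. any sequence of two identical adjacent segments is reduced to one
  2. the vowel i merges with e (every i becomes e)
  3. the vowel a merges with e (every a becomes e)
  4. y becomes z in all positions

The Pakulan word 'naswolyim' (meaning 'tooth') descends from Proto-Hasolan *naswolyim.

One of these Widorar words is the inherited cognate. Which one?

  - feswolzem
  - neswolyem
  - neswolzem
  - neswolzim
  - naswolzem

neswolzem

Widorar: *naswolyim > naswolyem > neswolyem > neswolzem  (by vowel merger, vowel merger, unconditioned shift)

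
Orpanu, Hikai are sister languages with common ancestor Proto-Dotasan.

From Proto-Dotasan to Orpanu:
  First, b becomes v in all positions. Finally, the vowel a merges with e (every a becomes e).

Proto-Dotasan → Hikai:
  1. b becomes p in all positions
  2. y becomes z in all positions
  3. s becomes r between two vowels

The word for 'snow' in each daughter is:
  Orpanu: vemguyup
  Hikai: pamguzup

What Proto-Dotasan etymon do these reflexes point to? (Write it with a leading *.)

Position 1: Orpanu has v, Hikai has p. Taking the neighbouring segments as reconstructed: Orpanu v could go back to *b or *v; Hikai p could go back to *p or *b — the one source consistent with every daughter is *b.
Position 2: Orpanu has e, Hikai has a. Hikai preserves a here (none of its changes turn any other segment into a), so the proto-segment is *a.
Continuing position by position gives *bamguyup; check it forward:
Orpanu: start from *bamguyup.
  rule 1 (unconditioned shift): bamguyup → vamguyup
  rule 2 (vowel merger): vamguyup → vemguyup
  ⇒ Orpanu vemguyup
Hikai: *bamguyup
  bamguyup → pamguyup   [unconditioned shift]
  pamguyup → pamguzup   [unconditioned shift]
  pamguzup (rule 3 does not apply)
  giving Hikai pamguzup.
*bamguyup is the unique common source.

*bamguyup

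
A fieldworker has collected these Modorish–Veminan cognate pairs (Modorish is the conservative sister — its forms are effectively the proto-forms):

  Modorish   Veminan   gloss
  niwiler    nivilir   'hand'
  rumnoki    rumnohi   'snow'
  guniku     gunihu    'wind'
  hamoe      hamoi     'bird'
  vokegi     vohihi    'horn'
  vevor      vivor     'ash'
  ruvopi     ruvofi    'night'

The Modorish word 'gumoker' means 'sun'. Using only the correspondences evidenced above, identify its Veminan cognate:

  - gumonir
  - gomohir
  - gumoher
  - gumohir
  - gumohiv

gumohir

vokegi ~ vohihi — Modorish k corresponds to Veminan h between vowels (before a front vowel).
niwiler ~ nivilir — Modorish e corresponds to Veminan i after a consonant, before r.
Applying these to Modorish 'gumoker':
  gumoker → gumoher   (k→h between vowels (before a front vowel))
  gumoher → gumohir   (e→i after a consonant, before r)
So the Veminan cognate is 'gumohir'.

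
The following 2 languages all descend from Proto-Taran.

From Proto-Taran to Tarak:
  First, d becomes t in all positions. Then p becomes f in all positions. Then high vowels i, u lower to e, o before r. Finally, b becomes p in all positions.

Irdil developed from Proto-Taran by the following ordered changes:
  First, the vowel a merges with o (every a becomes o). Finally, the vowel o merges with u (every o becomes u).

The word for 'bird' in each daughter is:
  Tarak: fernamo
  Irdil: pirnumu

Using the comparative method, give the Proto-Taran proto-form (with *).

Position 5: Tarak has a, Irdil has u. Tarak preserves a here (none of its changes turn any other segment into a), so the proto-segment is *a.
Position 2: Tarak has e, Irdil has i. Irdil preserves i here (none of its changes turn any other segment into i), so the proto-segment is *i.
This points to *pirnamo. Verify forward in each daughter:
Tarak: *pirnamo
  pirnamo (rule 1 does not apply)
  pirnamo → firnamo   [unconditioned shift]
  firnamo → fernamo   [pre-rhotic lowering]
  fernamo (rule 4 does not apply)
  giving Tarak fernamo.
Irdil: *pirnamo > pirnomo > pirnumu  (by vowel merger, vowel merger)
No other proto-form is consistent with every reflex, so the reconstruction is *pirnamo.

*pirnamo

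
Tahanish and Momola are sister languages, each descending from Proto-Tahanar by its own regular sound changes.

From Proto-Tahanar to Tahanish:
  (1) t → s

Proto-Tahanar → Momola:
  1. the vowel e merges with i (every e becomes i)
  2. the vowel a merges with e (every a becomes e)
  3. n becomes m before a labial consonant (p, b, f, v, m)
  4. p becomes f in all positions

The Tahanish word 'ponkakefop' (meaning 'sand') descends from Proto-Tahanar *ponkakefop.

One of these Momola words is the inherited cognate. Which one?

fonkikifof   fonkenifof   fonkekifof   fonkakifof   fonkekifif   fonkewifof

fonkekifof

Momola: *ponkakefop > ponkakifop > ponkekifop > fonkekifof  (by vowel merger, vowel merger, unconditioned shift)
Only 'fonkekifof' matches the regular Momola development of *ponkakefop.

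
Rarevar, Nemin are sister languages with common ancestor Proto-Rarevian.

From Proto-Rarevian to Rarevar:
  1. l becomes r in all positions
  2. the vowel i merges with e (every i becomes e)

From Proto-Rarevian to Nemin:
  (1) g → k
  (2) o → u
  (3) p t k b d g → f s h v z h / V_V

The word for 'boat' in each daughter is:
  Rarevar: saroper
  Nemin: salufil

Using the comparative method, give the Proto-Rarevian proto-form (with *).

*salopil

Position 4: Rarevar has o, Nemin has u. Rarevar preserves o here (none of its changes turn any other segment into o), so the proto-segment is *o.
Position 7: Rarevar has r, Nemin has l. Nemin preserves l here (none of its changes turn any other segment into l), so the proto-segment is *l.
Position 3: Rarevar has r, Nemin has l. Nemin preserves l here (none of its changes turn any other segment into l), so the proto-segment is *l.
Verify the candidate proto-form against each daughter:
Rarevar: *salopil
  salopil → saropir   [unconditioned shift]
  saropir → saroper   [vowel merger]
  giving Rarevar saroper.
Nemin: *salopil > salupil > salufil  (by vowel merger, intervocalic lenition)
Only *salopil yields all of Rarevar saroper, Nemin salufil.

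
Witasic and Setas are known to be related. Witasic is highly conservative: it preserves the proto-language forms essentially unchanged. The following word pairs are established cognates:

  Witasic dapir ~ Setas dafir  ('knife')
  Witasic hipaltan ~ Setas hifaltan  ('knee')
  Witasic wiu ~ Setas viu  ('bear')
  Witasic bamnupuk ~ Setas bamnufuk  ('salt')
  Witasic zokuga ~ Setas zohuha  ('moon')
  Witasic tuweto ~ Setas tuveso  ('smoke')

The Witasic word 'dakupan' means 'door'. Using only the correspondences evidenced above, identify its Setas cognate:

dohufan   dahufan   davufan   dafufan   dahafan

zokuga ~ zohuha — Witasic k corresponds to Setas h between vowels (before a back vowel).
hipaltan ~ hifaltan — Witasic p corresponds to Setas f between vowels (before a back vowel).
Applying these to Witasic 'dakupan':
  dakupan → dahupan   (k→h between vowels (before a back vowel))
  dahupan → dahufan   (p→f between vowels (before a back vowel))
So the Setas cognate is 'dahufan'.

dahufan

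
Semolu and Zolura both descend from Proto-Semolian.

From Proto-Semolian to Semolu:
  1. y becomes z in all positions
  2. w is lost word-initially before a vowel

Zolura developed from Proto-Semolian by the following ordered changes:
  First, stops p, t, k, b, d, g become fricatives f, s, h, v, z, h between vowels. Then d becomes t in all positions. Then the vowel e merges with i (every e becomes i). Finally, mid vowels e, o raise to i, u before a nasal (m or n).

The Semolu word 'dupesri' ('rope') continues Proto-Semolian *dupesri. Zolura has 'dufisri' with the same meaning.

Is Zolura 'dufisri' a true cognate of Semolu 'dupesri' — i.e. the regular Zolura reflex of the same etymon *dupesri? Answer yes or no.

no

Derive the expected Zolura reflex of *dupesri:
Zolura: *dupesri
  dupesri → dufesri   [intervocalic lenition]
  dufesri → tufesri   [unconditioned shift]
  tufesri → tufisri   [vowel merger]
  tufisri (rule 4 does not apply)
  giving Zolura tufisri.
The regular Zolura reflex would be 'tufisri', but the attested form is 'dufisri'. The correspondence is irregular, so they are not cognates (the Zolura form has a different source).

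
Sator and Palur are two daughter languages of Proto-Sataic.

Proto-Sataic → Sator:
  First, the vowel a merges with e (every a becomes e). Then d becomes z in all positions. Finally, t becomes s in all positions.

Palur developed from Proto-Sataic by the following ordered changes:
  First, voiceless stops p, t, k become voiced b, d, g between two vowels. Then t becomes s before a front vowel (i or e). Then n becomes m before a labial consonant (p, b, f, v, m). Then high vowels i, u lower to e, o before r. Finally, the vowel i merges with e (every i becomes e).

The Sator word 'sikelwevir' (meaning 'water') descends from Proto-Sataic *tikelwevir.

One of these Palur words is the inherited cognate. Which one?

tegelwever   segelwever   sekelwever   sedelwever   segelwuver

segelwever

Palur: start from *tikelwevir.
  rule 1 (intervocalic voicing): tikelwevir → tigelwevir
  rule 2 (palatalisation): tigelwevir → sigelwevir
  rule 3: no change — sigelwevir
  rule 4 (pre-rhotic lowering): sigelwevir → sigelwever
  rule 5 (vowel merger): sigelwever → segelwever
  ⇒ Palur segelwever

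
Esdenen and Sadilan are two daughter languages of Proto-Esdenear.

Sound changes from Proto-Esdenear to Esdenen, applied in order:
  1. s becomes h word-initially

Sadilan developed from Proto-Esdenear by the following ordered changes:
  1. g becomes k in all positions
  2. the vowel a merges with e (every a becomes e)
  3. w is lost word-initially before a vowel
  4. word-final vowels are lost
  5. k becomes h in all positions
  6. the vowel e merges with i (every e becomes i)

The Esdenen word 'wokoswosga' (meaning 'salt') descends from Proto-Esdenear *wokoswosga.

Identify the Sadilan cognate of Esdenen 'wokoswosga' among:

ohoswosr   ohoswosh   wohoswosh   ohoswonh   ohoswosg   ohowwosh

ohoswosh

Sadilan: start from *wokoswosga.
  rule 1 (unconditioned shift): wokoswosga → wokoswoska
  rule 2 (vowel merger): wokoswoska → wokoswoske
  rule 3 (glide loss): wokoswoske → okoswoske
  rule 4 (apocope): okoswoske → okoswosk
  rule 5 (unconditioned shift): okoswosk → ohoswosh
  rule 6: no change — ohoswosh
  ⇒ Sadilan ohoswosh
The other candidates each miss or misapply at least one Sadilan change.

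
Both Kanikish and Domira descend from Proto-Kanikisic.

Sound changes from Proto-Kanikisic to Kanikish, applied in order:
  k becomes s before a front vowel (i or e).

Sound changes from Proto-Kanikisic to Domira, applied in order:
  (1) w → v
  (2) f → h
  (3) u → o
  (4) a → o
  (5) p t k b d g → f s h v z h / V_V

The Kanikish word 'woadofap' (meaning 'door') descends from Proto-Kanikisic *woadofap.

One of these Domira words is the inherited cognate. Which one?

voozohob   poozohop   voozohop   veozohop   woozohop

Domira: *woadofap
  woadofap → voadofap   [unconditioned shift]
  voadofap → voadohap   [unconditioned shift]
  voadohap (rule 3 does not apply)
  voadohap → voodohop   [vowel merger]
  voodohop → voozohop   [intervocalic lenition]
  giving Domira voozohop.

voozohop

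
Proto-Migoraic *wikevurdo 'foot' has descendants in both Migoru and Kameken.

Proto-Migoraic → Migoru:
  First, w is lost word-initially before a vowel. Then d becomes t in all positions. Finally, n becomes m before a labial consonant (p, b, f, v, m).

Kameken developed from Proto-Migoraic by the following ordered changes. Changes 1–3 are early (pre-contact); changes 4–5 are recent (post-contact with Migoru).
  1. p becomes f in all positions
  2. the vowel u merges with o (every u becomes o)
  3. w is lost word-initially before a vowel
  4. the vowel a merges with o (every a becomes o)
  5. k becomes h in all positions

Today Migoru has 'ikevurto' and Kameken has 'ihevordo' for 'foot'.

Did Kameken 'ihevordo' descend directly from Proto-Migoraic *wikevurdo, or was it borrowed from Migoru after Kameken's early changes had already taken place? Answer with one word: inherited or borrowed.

inherited

If inherited, *wikevurdo would pass through all of Kameken's changes:
Kameken: start from *wikevurdo.
  rule 1: no change — wikevurdo
  rule 2 (vowel merger): wikevurdo → wikevordo
  rule 3 (glide loss): wikevordo → ikevordo
  rule 4: no change — ikevordo
  rule 5 (unconditioned shift): ikevordo → ihevordo
  ⇒ Kameken ihevordo
If borrowed from Migoru 'ikevurto' after the early changes, it would undergo only the recent ones:
  rule 4 (vowel merger): no change (ikevurto)
  rule 5 (unconditioned shift): ikevurto → ihevurto
  ⇒ as a loan: ihevurto
Kameken 'ihevordo' matches the inherited outcome exactly, so it is an inherited cognate, not a loan.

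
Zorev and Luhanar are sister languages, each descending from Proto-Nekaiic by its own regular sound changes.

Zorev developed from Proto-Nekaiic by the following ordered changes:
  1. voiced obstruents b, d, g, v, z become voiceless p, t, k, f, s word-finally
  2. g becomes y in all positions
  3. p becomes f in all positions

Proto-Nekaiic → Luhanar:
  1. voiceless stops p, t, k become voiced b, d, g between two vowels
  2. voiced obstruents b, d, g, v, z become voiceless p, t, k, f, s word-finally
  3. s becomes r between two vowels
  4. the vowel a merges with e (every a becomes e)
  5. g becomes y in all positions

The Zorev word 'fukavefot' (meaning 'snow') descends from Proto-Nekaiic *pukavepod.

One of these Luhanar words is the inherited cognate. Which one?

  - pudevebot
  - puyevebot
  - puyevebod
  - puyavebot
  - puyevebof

Luhanar: start from *pukavepod.
  rule 1 (intervocalic voicing): pukavepod → pugavebod
  rule 2 (final devoicing): pugavebod → pugavebot
  rule 3: no change — pugavebot
  rule 4 (vowel merger): pugavebot → pugevebot
  rule 5 (unconditioned shift): pugevebot → puyevebot
  ⇒ Luhanar puyevebot
Among the options, 'puyevebot' alone shows every Luhanar change applied in order.

puyevebot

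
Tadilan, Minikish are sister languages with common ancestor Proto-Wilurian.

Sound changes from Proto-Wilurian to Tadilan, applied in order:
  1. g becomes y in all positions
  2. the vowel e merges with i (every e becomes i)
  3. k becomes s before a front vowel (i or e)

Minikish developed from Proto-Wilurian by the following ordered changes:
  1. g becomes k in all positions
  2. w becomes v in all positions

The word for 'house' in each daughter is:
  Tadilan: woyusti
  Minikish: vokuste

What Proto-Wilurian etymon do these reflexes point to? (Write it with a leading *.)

Position 7: Tadilan has i, Minikish has e. Minikish preserves e here (none of its changes turn any other segment into e), so the proto-segment is *e.
Position 3: Tadilan has y, Minikish has k. Taking the neighbouring segments as reconstructed: Tadilan y could go back to *g or *y; Minikish k could go back to *k or *g — the one source consistent with every daughter is *g.
Position 1: Tadilan has w, Minikish has v. Tadilan preserves w here (none of its changes turn any other segment into w), so the proto-segment is *w.
Verify the candidate proto-form against each daughter:
Tadilan: *woguste
  woguste → woyuste   [unconditioned shift]
  woyuste → woyusti   [vowel merger]
  woyusti (rule 3 does not apply)
  giving Tadilan woyusti.
Minikish: *woguste > wokuste > vokuste  (by unconditioned shift, unconditioned shift)
*woguste is the unique common source.

*woguste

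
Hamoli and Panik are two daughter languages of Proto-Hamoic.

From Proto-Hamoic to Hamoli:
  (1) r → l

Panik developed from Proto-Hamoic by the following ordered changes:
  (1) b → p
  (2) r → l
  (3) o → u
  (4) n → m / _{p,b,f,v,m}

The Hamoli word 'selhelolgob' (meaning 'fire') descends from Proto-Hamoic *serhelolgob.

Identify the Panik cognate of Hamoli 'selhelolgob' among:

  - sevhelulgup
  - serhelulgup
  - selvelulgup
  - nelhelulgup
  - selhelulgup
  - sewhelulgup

Panik: start from *serhelolgob.
  rule 1 (unconditioned shift): serhelolgob → serhelolgop
  rule 2 (unconditioned shift): serhelolgop → selhelolgop
  rule 3 (vowel merger): selhelolgop → selhelulgup
  rule 4: no change — selhelulgup
  ⇒ Panik selhelulgup
Among the options, 'selhelulgup' alone shows every Panik change applied in order.

selhelulgup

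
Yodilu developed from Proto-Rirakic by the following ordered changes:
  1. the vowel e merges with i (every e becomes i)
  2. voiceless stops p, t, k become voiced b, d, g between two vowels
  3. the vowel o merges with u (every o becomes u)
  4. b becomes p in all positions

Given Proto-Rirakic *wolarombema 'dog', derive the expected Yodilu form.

Yodilu: start from *wolarombema.
  rule 1 (vowel merger): wolarombema → wolarombima
  rule 2: no change — wolarombima
  rule 3 (vowel merger): wolarombima → wularumbima
  rule 4 (unconditioned shift): wularumbima → wularumpima
  ⇒ Yodilu wularumpima

wularumpima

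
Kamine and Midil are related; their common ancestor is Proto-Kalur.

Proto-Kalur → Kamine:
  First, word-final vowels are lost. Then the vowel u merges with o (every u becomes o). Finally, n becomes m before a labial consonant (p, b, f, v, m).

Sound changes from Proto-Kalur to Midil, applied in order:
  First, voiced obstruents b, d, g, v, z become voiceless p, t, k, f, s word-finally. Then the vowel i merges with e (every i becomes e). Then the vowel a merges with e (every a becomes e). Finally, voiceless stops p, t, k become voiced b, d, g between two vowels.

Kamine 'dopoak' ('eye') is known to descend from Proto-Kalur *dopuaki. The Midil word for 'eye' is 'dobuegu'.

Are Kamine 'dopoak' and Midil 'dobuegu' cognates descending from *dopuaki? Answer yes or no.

Derive the expected Midil reflex of *dopuaki:
Midil: start from *dopuaki.
  rule 1: no change — dopuaki
  rule 2 (vowel merger): dopuaki → dopuake
  rule 3 (vowel merger): dopuake → dopueke
  rule 4 (intervocalic voicing): dopueke → dobuege
  ⇒ Midil dobuege
The regular Midil reflex would be 'dobuege', but the attested form is 'dobuegu'. The correspondence is irregular, so they are not cognates (the Midil form has a different source).

no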